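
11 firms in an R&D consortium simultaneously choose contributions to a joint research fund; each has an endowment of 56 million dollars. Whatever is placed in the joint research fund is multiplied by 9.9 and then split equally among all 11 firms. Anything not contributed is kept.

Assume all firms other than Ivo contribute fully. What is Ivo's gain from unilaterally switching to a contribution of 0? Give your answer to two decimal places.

Switching from a contribution of 56 to 0 lets Ivo keep an extra 56 million dollars, but lowers the joint research fund by 56, which costs Ivo their own share of that drop: 9.9/11 × 56 = 50.40.
Net gain = 56 − 50.40 = 5.60. The private return per contributed unit (0.9000) is below 1, so free-riding is indeed the best response regardless of what the others do.

5.60 million dollars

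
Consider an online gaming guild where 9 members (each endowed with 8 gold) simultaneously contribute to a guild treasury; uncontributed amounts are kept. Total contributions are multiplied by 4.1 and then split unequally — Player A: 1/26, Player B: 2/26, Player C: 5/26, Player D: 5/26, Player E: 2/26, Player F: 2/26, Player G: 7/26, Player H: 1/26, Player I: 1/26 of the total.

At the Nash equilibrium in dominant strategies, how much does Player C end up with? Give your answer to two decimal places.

14.31 gold

A player with share s gets back 4.1·s per unit contributed, so full contribution is dominant for anyone with s > 1/4.1 = 0.2439 and zero contribution is dominant for anyone below.
Only Player G (7/26) clears that bar, contributing 8; the remaining 8 contribute 0. Total contributed: 8.
Player C keeps 8 and receives 4.1 × 8 × 5/26 = 6.31 from the guild treasury, for a payoff of 14.31.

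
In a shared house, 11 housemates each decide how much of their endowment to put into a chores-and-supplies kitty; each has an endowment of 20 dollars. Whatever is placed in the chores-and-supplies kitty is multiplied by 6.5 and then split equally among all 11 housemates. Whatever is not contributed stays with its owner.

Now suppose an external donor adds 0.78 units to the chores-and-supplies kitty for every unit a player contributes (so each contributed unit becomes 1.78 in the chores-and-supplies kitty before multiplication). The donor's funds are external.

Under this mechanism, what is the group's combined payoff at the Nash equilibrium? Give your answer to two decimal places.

With the mechanism, a contributed unit returns 6.5 × 1.78 / 11 = 1.0518 per unit of net cost to the contributor — now above 1 — so contributing fully is weakly dominant for every player.
At the Nash equilibrium everyone contributes 20. Group total payoff = 6.5 × 1.78 × 220 = 2545.40.

2545.40 dollars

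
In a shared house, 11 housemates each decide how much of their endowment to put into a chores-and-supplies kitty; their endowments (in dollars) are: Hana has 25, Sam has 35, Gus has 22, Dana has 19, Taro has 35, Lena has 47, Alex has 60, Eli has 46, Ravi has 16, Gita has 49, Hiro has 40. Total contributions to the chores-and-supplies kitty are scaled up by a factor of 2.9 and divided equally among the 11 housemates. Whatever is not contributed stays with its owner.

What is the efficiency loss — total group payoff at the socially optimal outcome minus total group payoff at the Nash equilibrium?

748.60 dollars

The private return per contributed unit is 2.9/11 = 0.2636 < 1 for every player regardless of endowment, so the Nash equilibrium is zero contribution and the group total is Σ E_j = 25 + 35 + 22 + 19 + 35 + 47 + 60 + 46 + 16 + 49 + 40 = 394.
Each contributed unit returns 2.900 to the group, so the social optimum is full contribution by everyone: group total = 2.900 × 394 = 1142.60.
Efficiency loss = (2.900 − 1) × 394 = 748.60.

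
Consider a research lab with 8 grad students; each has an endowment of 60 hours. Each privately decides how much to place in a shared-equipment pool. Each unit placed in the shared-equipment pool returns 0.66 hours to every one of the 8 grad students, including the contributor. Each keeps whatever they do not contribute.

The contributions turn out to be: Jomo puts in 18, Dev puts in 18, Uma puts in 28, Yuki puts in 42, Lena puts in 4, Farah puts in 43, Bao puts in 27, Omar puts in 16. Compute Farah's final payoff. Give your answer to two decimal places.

Total contributed: 18 + 18 + 28 + 42 + 4 + 43 + 27 + 16 = 196.
Each receives 0.66 × 196 = 129.36 from the shared-equipment pool.
Farah keeps 60 − 43 = 17, so Farah's payoff is 17 + 129.36 = 146.36.

146.36 hours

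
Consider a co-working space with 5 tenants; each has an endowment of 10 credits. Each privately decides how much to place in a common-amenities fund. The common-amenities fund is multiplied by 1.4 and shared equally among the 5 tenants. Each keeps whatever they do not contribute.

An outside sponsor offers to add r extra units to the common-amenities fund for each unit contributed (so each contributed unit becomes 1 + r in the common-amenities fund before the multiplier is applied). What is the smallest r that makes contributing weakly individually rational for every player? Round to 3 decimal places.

With matching at rate r, one contributed unit becomes (1 + r) in the common-amenities fund and returns 1.4 × (1 + r) / 5 to the contributor.
Setting this equal to 1: 1 + r = 5/1.4 = 3.5714.
So the minimum matching rate is r = 3.5714 − 1 = 2.571.

2.571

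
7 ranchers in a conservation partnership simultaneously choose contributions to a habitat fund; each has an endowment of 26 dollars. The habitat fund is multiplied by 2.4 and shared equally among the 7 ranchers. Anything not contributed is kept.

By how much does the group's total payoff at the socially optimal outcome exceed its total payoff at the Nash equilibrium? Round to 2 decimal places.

254.80 dollars

Each contributed unit returns 2.4/7 = 0.3429 to its contributor — below 1 — so contributing 0 is dominant for every player. At the Nash equilibrium everyone keeps their 26, and the group total is 7 × 26 = 182.
Each contributed unit returns 2.400 to the group as a whole (0.3429 to each of 7 players), which exceeds 1, so the social optimum is full contribution: group total = 2.400 × 182 = 436.80.
Efficiency loss = 436.80 − 182 = 254.80.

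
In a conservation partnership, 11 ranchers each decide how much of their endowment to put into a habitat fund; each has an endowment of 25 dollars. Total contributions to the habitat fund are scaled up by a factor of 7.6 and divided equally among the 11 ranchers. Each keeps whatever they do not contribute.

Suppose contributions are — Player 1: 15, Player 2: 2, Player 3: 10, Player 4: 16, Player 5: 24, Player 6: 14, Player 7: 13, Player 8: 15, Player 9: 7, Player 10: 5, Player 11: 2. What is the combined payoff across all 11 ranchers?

Total contributed: 15 + 2 + 10 + 16 + 24 + 14 + 13 + 15 + 7 + 5 + 2 = 123; total kept: 11 × 25 − 123 = 152.
The habitat fund pays out 7.6 × 123 = 934.80 in aggregate.
Group total = 152 + 934.80 = 1086.80.

1086.80 dollars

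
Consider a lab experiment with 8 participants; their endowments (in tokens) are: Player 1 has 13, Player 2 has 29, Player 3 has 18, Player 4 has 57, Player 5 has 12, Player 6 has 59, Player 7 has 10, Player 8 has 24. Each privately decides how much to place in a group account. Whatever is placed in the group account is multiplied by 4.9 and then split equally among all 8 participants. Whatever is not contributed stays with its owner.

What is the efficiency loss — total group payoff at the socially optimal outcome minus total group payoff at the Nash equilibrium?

The private return per contributed unit is 4.9/8 = 0.6125 < 1 for every player regardless of endowment, so the Nash equilibrium is zero contribution and the group total is Σ E_j = 13 + 29 + 18 + 57 + 12 + 59 + 10 + 24 = 222.
Each contributed unit returns 4.900 to the group, so the social optimum is full contribution by everyone: group total = 4.900 × 222 = 1087.80.
Efficiency loss = (4.900 − 1) × 222 = 865.80.

865.80 tokens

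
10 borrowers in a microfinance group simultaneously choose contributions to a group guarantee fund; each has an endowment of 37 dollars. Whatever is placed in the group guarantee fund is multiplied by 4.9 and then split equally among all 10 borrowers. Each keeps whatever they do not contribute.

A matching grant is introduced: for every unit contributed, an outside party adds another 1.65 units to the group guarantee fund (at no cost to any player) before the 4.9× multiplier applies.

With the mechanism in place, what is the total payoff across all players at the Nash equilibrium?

Under the mechanism each unit contributed yields 4.9 × 2.65 / 10 = 1.2985 back to its contributor per unit of net cost, which exceeds 1, making full contribution the dominant choice for everyone.
So the Nash equilibrium is full contribution by all 10; the group earns 4.9 × 2.65 × 370 = 4804.45.

4804.45 dollars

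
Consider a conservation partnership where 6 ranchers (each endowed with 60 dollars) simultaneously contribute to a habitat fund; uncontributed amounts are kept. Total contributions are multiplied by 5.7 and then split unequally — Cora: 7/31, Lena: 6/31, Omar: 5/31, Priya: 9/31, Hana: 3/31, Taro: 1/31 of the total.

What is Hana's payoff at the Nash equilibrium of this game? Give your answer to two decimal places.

159.29 dollars

Player j's private return per contributed unit is 5.7 × (j's share). Contributing is weakly dominant for j when that share is at least 1/5.7 = 0.1754, and contributing 0 is dominant otherwise.
Cora, Lena and Priya are above the threshold, contributing 60 each; the remaining 3 contribute 0. Total contributed: 180.
Hana keeps 60 and receives 5.7 × 180 × 3/31 = 99.29 from the habitat fund, for a payoff of 159.29.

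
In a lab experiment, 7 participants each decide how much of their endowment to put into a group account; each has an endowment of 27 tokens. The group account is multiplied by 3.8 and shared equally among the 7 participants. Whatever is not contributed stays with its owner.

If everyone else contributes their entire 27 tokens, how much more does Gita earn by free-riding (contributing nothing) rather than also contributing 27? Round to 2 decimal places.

Switching from a contribution of 27 to 0 lets Gita keep an extra 27 tokens, but lowers the group account by 27, which costs Gita their own share of that drop: 3.8/7 × 27 = 14.66.
Net gain = 27 − 14.66 = 12.34. The private return per contributed unit (0.5429) is below 1, so free-riding is indeed the best response regardless of what the others do.

12.34 tokens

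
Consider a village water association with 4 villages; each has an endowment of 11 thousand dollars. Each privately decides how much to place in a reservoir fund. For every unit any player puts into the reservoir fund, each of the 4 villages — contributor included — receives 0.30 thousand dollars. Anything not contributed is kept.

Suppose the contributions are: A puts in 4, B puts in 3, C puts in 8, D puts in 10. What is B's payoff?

Total contributed: 4 + 3 + 8 + 10 = 25.
Each receives 0.30 × 25 = 7.50 from the reservoir fund.
B keeps 11 − 3 = 8, so B's payoff is 8 + 7.50 = 15.50.

15.50 thousand dollars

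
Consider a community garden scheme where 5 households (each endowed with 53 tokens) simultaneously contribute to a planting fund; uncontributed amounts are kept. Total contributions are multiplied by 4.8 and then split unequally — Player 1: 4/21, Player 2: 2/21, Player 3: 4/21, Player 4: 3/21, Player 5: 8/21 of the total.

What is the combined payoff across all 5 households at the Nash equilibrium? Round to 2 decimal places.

Player j's private return per contributed unit is 4.8 × (j's share). Contributing is weakly dominant for j when that share is at least 1/4.8 = 0.2083, and contributing 0 is dominant otherwise.
The only share above 0.2083 is Player 5's 8/21, contributing 53; the remaining 4 contribute 0. Total contributed: 53.
The planting fund pays out 4.8 × 53 = 254.40 in total (split across the unequal shares, but the aggregate is all that matters for the group sum).
The 4 free-riders keep 53 each, adding 212. Group total = 212 + 254.40 = 466.40.

466.40 tokens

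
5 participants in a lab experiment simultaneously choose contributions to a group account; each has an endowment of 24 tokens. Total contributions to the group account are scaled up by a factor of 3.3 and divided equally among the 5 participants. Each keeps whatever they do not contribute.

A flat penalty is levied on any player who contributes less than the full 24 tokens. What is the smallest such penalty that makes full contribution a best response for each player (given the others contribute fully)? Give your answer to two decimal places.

8.16 tokens

Given the others contribute fully, the best deviation is to contribute 0 (any partial contribution still incurs the fine and gives up units whose private return 0.6600 is below 1).
Deviating from 24 to 0 saves 24 tokens but forfeits the deviator's share of the drop in the group account: 3.3/5 × 24 = 15.84.
So the deviation gain is 24 − 15.84 = 8.16, and the fine must be at least 8.16 tokens to wipe it out.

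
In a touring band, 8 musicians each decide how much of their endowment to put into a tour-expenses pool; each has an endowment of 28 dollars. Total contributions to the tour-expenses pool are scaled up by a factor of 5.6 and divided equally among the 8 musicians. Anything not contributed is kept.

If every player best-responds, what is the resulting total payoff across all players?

224.00 dollars

Each contributed unit returns 5.6/8 = 0.7000 to its contributor — below 1 — so contributing 0 is dominant for every player. At the Nash equilibrium everyone keeps their 28, and the group total is 8 × 28 = 224.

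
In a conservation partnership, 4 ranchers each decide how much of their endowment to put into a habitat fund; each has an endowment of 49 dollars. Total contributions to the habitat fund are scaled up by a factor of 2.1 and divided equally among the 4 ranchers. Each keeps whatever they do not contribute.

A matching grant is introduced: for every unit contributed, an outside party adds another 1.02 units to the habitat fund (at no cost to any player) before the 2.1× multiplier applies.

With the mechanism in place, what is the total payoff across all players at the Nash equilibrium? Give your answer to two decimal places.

831.43 dollars

With the mechanism, a contributed unit returns 2.1 × 2.02 / 4 = 1.0605 per unit of net cost to the contributor — now above 1 — so contributing fully is weakly dominant for every player.
So the Nash equilibrium is full contribution by all 4; the group earns 2.1 × 2.02 × 196 = 831.43.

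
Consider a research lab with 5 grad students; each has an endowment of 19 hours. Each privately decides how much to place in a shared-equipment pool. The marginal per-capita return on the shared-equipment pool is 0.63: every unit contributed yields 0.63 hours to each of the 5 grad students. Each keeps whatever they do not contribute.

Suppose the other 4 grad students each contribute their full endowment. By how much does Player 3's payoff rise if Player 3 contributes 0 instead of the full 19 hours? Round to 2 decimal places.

7.03 hours

Switching from a contribution of 19 to 0 lets Player 3 keep an extra 19 hours, but lowers the shared-equipment pool by 19, which costs Player 3 their own share of that drop: 0.63 × 19 = 11.97.
Net gain = 19 − 11.97 = 7.03. The private return per contributed unit (0.63) is below 1, so free-riding is indeed the best response regardless of what the others do.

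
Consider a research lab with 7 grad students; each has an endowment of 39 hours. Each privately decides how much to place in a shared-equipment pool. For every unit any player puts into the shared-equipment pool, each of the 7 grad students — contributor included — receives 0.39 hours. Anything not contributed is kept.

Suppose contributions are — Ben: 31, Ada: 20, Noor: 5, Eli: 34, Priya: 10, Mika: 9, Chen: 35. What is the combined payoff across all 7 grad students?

522.12 hours

Total contributed: 31 + 20 + 5 + 34 + 10 + 9 + 35 = 144; total kept: 7 × 39 − 144 = 129.
The shared-equipment pool pays out 0.39 × 7 × 144 = 393.12 in aggregate.
Group total = 129 + 393.12 = 522.12.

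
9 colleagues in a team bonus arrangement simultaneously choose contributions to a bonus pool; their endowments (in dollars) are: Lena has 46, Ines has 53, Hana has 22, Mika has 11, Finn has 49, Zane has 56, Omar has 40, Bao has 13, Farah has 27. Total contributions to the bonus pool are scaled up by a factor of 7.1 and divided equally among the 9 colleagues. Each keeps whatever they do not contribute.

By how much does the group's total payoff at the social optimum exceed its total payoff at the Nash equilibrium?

1933.70 dollars

The private return per contributed unit is 7.1/9 = 0.7889 < 1 for every player regardless of endowment, so the Nash equilibrium is zero contribution and the group total is Σ E_j = 46 + 53 + 22 + 11 + 49 + 56 + 40 + 13 + 27 = 317.
Each contributed unit returns 7.100 to the group, so the social optimum is full contribution by everyone: group total = 7.100 × 317 = 2250.70.
Efficiency loss = (7.100 − 1) × 317 = 1933.70.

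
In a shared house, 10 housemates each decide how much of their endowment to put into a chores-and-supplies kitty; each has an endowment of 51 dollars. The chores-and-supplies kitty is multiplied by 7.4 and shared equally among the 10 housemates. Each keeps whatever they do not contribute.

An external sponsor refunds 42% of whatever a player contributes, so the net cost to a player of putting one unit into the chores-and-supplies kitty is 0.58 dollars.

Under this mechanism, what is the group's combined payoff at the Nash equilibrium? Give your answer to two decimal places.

Under the mechanism each unit contributed yields (7.4/10) / 0.58 = 1.2759 back to its contributor per unit of net cost, which exceeds 1, making full contribution the dominant choice for everyone.
So the Nash equilibrium is full contribution by all 10; the group earns 10 × (51 × 0.42 + 7.4 × 51) = 3988.20.

3988.20 dollars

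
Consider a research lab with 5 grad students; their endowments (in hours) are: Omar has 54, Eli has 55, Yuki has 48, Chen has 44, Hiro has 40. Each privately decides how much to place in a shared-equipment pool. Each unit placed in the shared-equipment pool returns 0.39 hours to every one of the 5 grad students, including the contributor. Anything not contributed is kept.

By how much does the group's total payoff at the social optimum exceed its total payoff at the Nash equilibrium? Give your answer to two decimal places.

228.95 hours

The private return per contributed unit is 0.39 < 1 for everyone, so the Nash equilibrium is zero contribution and the group total is Σ E_j = 54 + 55 + 48 + 44 + 40 = 241.
Each contributed unit returns 1.950 to the group, so the social optimum is full contribution by everyone: group total = 1.950 × 241 = 469.95.
Efficiency loss = (1.950 − 1) × 241 = 228.95.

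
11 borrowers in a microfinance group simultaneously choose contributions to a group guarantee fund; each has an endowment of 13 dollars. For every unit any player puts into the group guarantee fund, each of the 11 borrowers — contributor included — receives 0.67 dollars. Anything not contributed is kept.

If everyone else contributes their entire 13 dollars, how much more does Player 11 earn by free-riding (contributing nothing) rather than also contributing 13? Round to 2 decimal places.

Switching from a contribution of 13 to 0 lets Player 11 keep an extra 13 dollars, but lowers the group guarantee fund by 13, which costs Player 11 their own share of that drop: 0.67 × 13 = 8.71.
Net gain = 13 − 8.71 = 4.29. The private return per contributed unit (0.67) is below 1, so free-riding is indeed the best response regardless of what the others do.

4.29 dollars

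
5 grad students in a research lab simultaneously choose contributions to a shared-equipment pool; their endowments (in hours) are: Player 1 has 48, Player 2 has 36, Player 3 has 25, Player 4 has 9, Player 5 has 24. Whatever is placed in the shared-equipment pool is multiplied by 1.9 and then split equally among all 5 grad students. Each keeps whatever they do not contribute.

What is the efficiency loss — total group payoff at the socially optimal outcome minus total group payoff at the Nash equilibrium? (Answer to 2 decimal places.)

The private return per contributed unit is 1.9/5 = 0.3800 < 1 for every player regardless of endowment, so the Nash equilibrium is zero contribution and the group total is Σ E_j = 48 + 36 + 25 + 9 + 24 = 142.
Each contributed unit returns 1.900 to the group, so the social optimum is full contribution by everyone: group total = 1.900 × 142 = 269.80.
Efficiency loss = (1.900 − 1) × 142 = 127.80.

127.80 hours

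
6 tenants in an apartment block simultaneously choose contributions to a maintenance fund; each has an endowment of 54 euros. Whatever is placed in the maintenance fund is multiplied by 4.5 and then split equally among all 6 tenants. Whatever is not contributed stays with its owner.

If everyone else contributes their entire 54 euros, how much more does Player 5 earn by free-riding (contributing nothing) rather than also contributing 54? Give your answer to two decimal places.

Switching from a contribution of 54 to 0 lets Player 5 keep an extra 54 euros, but lowers the maintenance fund by 54, which costs Player 5 their own share of that drop: 4.5/6 × 54 = 40.50.
Net gain = 54 − 40.50 = 13.50. The private return per contributed unit (0.7500) is below 1, so free-riding is indeed the best response regardless of what the others do.

13.50 euros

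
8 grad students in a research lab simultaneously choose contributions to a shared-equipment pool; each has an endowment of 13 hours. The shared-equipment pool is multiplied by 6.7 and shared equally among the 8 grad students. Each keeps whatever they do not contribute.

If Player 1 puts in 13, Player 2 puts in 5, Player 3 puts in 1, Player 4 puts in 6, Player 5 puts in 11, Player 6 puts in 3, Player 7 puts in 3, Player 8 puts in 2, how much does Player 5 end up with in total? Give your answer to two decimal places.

38.85 hours

Total contributed: 13 + 5 + 1 + 6 + 11 + 3 + 3 + 2 = 44.
Each receives 6.7 × 44 / 8 = 36.85 from the shared-equipment pool.
Player 5 keeps 13 − 11 = 2, so Player 5's payoff is 2 + 36.85 = 38.85.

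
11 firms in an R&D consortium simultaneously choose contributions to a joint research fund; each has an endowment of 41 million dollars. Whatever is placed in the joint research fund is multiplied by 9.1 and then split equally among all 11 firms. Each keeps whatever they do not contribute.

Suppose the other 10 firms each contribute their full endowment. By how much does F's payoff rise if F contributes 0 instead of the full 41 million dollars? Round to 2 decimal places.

Switching from a contribution of 41 to 0 lets F keep an extra 41 million dollars, but lowers the joint research fund by 41, which costs F their own share of that drop: 9.1/11 × 41 = 33.92.
Net gain = 41 − 33.92 = 7.08. The private return per contributed unit (0.8273) is below 1, so free-riding is indeed the best response regardless of what the others do.

7.08 million dollars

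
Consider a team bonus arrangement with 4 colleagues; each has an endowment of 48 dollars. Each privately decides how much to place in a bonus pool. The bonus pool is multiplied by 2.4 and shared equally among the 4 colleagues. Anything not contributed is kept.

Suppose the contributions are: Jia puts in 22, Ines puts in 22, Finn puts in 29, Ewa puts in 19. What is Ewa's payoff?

84.20 dollars

Total contributed: 22 + 22 + 29 + 19 = 92.
Each receives 2.4 × 92 / 4 = 55.20 from the bonus pool.
Ewa keeps 48 − 19 = 29, so Ewa's payoff is 29 + 55.20 = 84.20.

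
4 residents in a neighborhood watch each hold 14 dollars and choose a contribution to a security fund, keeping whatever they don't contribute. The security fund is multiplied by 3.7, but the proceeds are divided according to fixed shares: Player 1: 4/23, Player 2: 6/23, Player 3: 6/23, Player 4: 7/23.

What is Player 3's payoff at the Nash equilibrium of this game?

27.51 dollars

Each unit j contributes comes back to j as 3.7 × (j's share), so j prefers to contribute only if that share exceeds 1/3.7 = 0.2703; otherwise keeping the unit dominates.
Player 4 alone (share 7/23) is above the threshold, contributing 14; the remaining 3 contribute 0. Total contributed: 14.
Player 3 keeps 14 and receives 3.7 × 14 × 6/23 = 13.51 from the security fund, for a payoff of 27.51.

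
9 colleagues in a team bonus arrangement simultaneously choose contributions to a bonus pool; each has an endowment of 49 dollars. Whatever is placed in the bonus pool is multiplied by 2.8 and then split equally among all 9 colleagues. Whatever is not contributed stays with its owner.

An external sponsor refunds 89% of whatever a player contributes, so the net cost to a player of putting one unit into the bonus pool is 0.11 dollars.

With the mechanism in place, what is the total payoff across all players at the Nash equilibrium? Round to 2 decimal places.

1627.29 dollars

The effective private return per unit is now (2.8/9) / 0.11 = 2.8283 > 1, so every player's dominant strategy flips to full contribution.
At the Nash equilibrium everyone contributes 49. Group total payoff = 9 × (49 × 0.89 + 2.8 × 49) = 1627.29.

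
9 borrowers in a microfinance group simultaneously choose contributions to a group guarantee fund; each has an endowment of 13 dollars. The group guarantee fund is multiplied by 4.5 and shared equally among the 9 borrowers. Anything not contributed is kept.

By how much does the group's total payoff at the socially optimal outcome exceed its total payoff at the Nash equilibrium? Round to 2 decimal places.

409.50 dollars

Each contributed unit returns 4.5/9 = 0.5000 to its contributor — below 1 — so contributing 0 is dominant for every player. At the Nash equilibrium everyone keeps their 13, and the group total is 9 × 13 = 117.
Each contributed unit returns 4.500 to the group as a whole (0.5000 to each of 9 players), which exceeds 1, so the social optimum is full contribution: group total = 4.500 × 117 = 526.50.
Efficiency loss = 526.50 − 117 = 409.50.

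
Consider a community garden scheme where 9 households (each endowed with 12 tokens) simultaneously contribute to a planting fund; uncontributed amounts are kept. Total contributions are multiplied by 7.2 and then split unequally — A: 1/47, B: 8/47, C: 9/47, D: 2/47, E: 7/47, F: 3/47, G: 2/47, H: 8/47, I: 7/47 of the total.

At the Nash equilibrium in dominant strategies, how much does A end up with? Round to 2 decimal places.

21.19 tokens

For player j, contributing a unit is worthwhile iff 7.2 × (j's share) ≥ 1, i.e. iff j's share is at least 0.1389.
B, C, E, H and I clear that bar, contributing 12 each; the remaining 4 contribute 0. Total contributed: 60.
A keeps 12 and receives 7.2 × 60 × 1/47 = 9.19 from the planting fund, for a payoff of 21.19.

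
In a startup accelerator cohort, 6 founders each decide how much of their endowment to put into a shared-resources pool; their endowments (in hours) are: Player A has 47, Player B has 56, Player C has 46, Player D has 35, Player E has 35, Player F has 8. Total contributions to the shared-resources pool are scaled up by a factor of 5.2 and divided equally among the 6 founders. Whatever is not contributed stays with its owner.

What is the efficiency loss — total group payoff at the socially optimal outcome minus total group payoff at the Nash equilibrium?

The private return per contributed unit is 5.2/6 = 0.8667 < 1 for every player regardless of endowment, so the Nash equilibrium is zero contribution and the group total is Σ E_j = 47 + 56 + 46 + 35 + 35 + 8 = 227.
Each contributed unit returns 5.200 to the group, so the social optimum is full contribution by everyone: group total = 5.200 × 227 = 1180.40.
Efficiency loss = (5.200 − 1) × 227 = 953.40.

953.40 hours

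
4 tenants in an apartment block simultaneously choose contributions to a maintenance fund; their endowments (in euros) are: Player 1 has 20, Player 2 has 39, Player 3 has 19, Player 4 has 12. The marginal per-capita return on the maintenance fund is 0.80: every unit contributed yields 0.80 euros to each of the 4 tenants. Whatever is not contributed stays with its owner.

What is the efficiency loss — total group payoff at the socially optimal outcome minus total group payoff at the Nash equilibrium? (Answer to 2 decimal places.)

The private return per contributed unit is 0.80 < 1 for everyone, so the Nash equilibrium is zero contribution and the group total is Σ E_j = 20 + 39 + 19 + 12 = 90.
Each contributed unit returns 3.200 to the group, so the social optimum is full contribution by everyone: group total = 3.200 × 90 = 288.00.
Efficiency loss = (3.200 − 1) × 90 = 198.00.

198.00 euros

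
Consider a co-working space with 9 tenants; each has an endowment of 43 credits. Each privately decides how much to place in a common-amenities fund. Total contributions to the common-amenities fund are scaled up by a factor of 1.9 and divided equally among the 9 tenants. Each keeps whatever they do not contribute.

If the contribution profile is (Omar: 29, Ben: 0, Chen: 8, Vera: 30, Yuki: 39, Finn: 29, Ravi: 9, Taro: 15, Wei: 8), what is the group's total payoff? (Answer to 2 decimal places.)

537.30 credits

Total contributed: 29 + 0 + 8 + 30 + 39 + 29 + 9 + 15 + 8 = 167; total kept: 9 × 43 − 167 = 220.
The common-amenities fund pays out 1.9 × 167 = 317.30 in aggregate.
Group total = 220 + 317.30 = 537.30.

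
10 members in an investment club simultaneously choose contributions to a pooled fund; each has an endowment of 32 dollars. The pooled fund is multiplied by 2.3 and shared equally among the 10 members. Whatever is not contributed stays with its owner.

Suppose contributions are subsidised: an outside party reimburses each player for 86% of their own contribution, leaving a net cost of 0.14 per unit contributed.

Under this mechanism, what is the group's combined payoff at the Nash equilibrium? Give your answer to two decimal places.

The effective private return per unit is now (2.3/10) / 0.14 = 1.6429 > 1, so every player's dominant strategy flips to full contribution.
At the Nash equilibrium everyone contributes 32. Group total payoff = 10 × (32 × 0.86 + 2.3 × 32) = 1011.20.

1011.20 dollars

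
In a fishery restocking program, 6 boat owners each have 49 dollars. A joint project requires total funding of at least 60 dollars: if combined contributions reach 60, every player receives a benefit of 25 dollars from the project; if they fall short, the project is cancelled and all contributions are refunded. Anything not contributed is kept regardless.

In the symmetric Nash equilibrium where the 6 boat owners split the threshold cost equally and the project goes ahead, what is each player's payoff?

64 dollars

Equal share of the threshold: 60/6 = 10.
At this profile no one gains by cutting their contribution: any cut drops the total below 60, the project is cancelled, contributions are refunded, and the deviator ends with 49, which is less than 49 − 10 + 25 = 64. Contributing more than 10 just wastes the excess. So contributing exactly 10 is a best response.
Each player's payoff: 49 − 10 + 25 = 64.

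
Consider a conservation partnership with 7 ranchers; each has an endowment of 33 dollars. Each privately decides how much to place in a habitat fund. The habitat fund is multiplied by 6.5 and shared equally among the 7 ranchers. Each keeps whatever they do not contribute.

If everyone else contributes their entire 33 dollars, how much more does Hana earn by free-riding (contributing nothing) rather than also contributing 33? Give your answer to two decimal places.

Switching from a contribution of 33 to 0 lets Hana keep an extra 33 dollars, but lowers the habitat fund by 33, which costs Hana their own share of that drop: 6.5/7 × 33 = 30.64.
Net gain = 33 − 30.64 = 2.36. The private return per contributed unit (0.9286) is below 1, so free-riding is indeed the best response regardless of what the others do.

2.36 dollars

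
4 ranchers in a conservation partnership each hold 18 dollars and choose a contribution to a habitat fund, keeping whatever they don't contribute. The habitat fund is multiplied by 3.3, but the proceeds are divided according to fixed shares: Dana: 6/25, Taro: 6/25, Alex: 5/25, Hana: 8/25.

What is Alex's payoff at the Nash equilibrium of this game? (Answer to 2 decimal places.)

29.88 dollars

Each unit j contributes comes back to j as 3.3 × (j's share), so j prefers to contribute only if that share exceeds 1/3.3 = 0.3030; otherwise keeping the unit dominates.
The only share above 0.3030 is Hana's 8/25, contributing 18; the remaining 3 contribute 0. Total contributed: 18.
Alex keeps 18 and receives 3.3 × 18 × 5/25 = 11.88 from the habitat fund, for a payoff of 29.88.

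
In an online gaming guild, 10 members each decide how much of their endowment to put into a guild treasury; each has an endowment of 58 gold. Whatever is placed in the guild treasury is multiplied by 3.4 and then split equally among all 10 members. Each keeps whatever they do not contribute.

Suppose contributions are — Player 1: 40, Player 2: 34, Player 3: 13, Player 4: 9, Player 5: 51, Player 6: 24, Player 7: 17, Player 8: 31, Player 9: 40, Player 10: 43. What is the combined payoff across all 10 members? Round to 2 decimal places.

Total contributed: 40 + 34 + 13 + 9 + 51 + 24 + 17 + 31 + 40 + 43 = 302; total kept: 10 × 58 − 302 = 278.
The guild treasury pays out 3.4 × 302 = 1026.80 in aggregate.
Group total = 278 + 1026.80 = 1304.80.

1304.80 gold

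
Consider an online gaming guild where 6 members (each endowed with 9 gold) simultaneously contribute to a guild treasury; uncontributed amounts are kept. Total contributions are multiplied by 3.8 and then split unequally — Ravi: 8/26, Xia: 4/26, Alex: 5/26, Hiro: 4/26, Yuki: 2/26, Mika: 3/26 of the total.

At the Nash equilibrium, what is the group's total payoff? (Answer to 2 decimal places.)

79.20 gold

Player j's private return per contributed unit is 3.8 × (j's share). Contributing is weakly dominant for j when that share is at least 1/3.8 = 0.2632, and contributing 0 is dominant otherwise.
Only Ravi (8/26) clears that bar, contributing 9; the remaining 5 contribute 0. Total contributed: 9.
The guild treasury pays out 3.8 × 9 = 34.20 in total (split across the unequal shares, but the aggregate is all that matters for the group sum).
The 5 free-riders keep 9 each, adding 45. Group total = 45 + 34.20 = 79.20.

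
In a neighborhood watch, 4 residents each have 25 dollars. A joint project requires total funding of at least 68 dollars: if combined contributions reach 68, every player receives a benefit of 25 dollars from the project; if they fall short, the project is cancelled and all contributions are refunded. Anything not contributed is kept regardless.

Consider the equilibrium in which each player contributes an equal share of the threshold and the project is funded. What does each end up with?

Equal share of the threshold: 68/4 = 17.
At this profile no one gains by cutting their contribution: any cut drops the total below 68, the project is cancelled, contributions are refunded, and the deviator ends with 25, which is less than 25 − 17 + 25 = 33. Contributing more than 17 just wastes the excess. So contributing exactly 17 is a best response.
Each player's payoff: 25 − 17 + 25 = 33.

33 dollars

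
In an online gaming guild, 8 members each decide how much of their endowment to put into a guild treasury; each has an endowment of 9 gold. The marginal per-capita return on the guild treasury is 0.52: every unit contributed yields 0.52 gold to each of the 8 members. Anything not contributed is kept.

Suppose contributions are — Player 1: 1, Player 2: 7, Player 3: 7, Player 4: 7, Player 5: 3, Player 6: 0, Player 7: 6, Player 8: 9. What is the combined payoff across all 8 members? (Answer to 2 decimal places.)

Total contributed: 1 + 7 + 7 + 7 + 3 + 0 + 6 + 9 = 40; total kept: 8 × 9 − 40 = 32.
The guild treasury pays out 0.52 × 8 × 40 = 166.40 in aggregate.
Group total = 32 + 166.40 = 198.40.

198.40 gold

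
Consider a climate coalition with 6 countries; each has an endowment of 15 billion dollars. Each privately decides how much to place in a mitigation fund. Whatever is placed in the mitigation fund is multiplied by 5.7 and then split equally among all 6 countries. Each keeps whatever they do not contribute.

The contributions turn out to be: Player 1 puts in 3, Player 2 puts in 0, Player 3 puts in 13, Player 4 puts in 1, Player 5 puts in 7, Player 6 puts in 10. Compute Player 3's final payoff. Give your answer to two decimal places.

34.30 billion dollars

Total contributed: 3 + 0 + 13 + 1 + 7 + 10 = 34.
Each receives 5.7 × 34 / 6 = 32.30 from the mitigation fund.
Player 3 keeps 15 − 13 = 2, so Player 3's payoff is 2 + 32.30 = 34.30.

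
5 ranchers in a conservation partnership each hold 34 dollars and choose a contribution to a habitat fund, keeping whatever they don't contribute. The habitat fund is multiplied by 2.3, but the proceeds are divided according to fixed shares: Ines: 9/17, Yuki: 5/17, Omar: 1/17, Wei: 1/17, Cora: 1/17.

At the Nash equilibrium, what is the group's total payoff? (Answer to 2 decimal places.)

214.20 dollars

Player j's private return per contributed unit is 2.3 × (j's share). Contributing is weakly dominant for j when that share is at least 1/2.3 = 0.4348, and contributing 0 is dominant otherwise.
Only Ines (9/17) clears that bar, contributing 34; the remaining 4 contribute 0. Total contributed: 34.
The habitat fund pays out 2.3 × 34 = 78.20 in total (split across the unequal shares, but the aggregate is all that matters for the group sum).
The 4 free-riders keep 34 each, adding 136. Group total = 136 + 78.20 = 214.20.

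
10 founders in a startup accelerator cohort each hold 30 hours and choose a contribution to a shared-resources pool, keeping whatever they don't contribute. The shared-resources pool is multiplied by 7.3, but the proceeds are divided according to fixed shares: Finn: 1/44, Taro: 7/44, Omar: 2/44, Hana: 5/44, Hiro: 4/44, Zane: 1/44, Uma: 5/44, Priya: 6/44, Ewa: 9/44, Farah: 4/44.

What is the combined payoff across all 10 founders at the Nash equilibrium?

For player j, contributing a unit is worthwhile iff 7.3 × (j's share) ≥ 1, i.e. iff j's share is at least 0.1370.
Taro and Ewa clear that bar, contributing 30 each; the remaining 8 contribute 0. Total contributed: 60.
The shared-resources pool pays out 7.3 × 60 = 438.00 in total (split across the unequal shares, but the aggregate is all that matters for the group sum).
The 8 free-riders keep 30 each, adding 240. Group total = 240 + 438.00 = 678.00.

678.00 hours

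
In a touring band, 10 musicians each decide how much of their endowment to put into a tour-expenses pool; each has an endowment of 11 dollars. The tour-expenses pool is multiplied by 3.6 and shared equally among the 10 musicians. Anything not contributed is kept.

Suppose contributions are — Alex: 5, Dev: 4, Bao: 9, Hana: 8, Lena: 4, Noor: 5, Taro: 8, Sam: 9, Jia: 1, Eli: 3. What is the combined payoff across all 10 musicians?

255.60 dollars

Total contributed: 5 + 4 + 9 + 8 + 4 + 5 + 8 + 9 + 1 + 3 = 56; total kept: 10 × 11 − 56 = 54.
The tour-expenses pool pays out 3.6 × 56 = 201.60 in aggregate.
Group total = 54 + 201.60 = 255.60.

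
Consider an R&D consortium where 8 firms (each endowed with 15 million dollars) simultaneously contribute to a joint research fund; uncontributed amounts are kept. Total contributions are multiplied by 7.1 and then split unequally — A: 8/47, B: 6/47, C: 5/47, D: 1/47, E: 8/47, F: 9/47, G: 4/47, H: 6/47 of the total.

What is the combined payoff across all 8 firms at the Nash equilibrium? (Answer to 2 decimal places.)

394.50 million dollars

A player with share s gets back 7.1·s per unit contributed, so full contribution is dominant for anyone with s > 1/7.1 = 0.1408 and zero contribution is dominant for anyone below.
A, E and F are above the threshold, contributing 15 each; the remaining 5 contribute 0. Total contributed: 45.
The joint research fund pays out 7.1 × 45 = 319.50 in total (split across the unequal shares, but the aggregate is all that matters for the group sum).
The 5 free-riders keep 15 each, adding 75. Group total = 75 + 319.50 = 394.50.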